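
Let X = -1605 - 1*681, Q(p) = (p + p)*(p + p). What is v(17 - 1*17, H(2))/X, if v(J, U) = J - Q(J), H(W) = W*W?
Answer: 0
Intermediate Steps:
Q(p) = 4*p**2 (Q(p) = (2*p)*(2*p) = 4*p**2)
H(W) = W**2
v(J, U) = J - 4*J**2
X = -2286 (X = -1605 - 681 = -2286)
v(17 - 1*17, H(2))/X = ((17 - 1*17)*(1 - 4*(17 - 1*17)))/(-2286) = ((17 - 17)*(1 - 4*(17 - 17)))*(-1/2286) = (0*(1 - 4*0))*(-1/2286) = (0*(1 + 0))*(-1/2286) = (0*1)*(-1/2286) = 0*(-1/2286) = 0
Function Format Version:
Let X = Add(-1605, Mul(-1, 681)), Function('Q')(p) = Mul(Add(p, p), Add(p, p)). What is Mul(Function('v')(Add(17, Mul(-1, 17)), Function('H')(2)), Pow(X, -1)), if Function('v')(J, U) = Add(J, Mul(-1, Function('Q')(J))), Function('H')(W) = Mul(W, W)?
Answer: 0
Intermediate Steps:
Function('Q')(p) = Mul(4, Pow(p, 2)) (Function('Q')(p) = Mul(Mul(2, p), Mul(2, p)) = Mul(4, Pow(p, 2)))
Function('H')(W) = Pow(W, 2)
Function('v')(J, U) = Add(J, Mul(-4, Pow(J, 2))) (Function('v')(J, U) = Add(J, Mul(-1, Mul(4, Pow(J, 2)))) = Add(J, Mul(-4, Pow(J, 2))))
X = -2286 (X = Add(-1605, -681) = -2286)
Mul(Function('v')(Add(17, Mul(-1, 17)), Function('H')(2)), Pow(X, -1)) = Mul(Mul(Add(17, Mul(-1, 17)), Add(1, Mul(-4, Add(17, Mul(-1, 17))))), Pow(-2286, -1)) = Mul(Mul(Add(17, -17), Add(1, Mul(-4, Add(17, -17)))), Rational(-1, 2286)) = Mul(Mul(0, Add(1, Mul(-4, 0))), Rational(-1, 2286)) = Mul(Mul(0, Add(1, 0)), Rational(-1, 2286)) = Mul(Mul(0, 1), Rational(-1, 2286)) = Mul(0, Rational(-1, 2286)) = 0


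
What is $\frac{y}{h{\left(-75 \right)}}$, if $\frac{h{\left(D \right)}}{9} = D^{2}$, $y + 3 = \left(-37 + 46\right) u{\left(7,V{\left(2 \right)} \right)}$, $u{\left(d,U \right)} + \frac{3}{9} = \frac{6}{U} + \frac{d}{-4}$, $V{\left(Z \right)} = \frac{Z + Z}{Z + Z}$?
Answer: $\frac{43}{67500} \approx 0.00063704$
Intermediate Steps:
$V{\left(Z \right)} = 1$ ($V{\left(Z \right)} = \frac{2 Z}{2 Z} = 2 Z \frac{1}{2 Z} = 1$)
$u{\left(d,U \right)} = - \frac{1}{3} + \frac{6}{U} - \frac{d}{4}$ ($u{\left(d,U \right)} = - \frac{1}{3} + \left(\frac{6}{U} + \frac{d}{-4}\right) = - \frac{1}{3} + \left(\frac{6}{U} + d \left(- \frac{1}{4}\right)\right) = - \frac{1}{3} - \left(- \frac{6}{U} + \frac{d}{4}\right) = - \frac{1}{3} + \frac{6}{U} - \frac{d}{4}$)
$y = \frac{129}{4}$ ($y = -3 + \left(-37 + 46\right) \left(- \frac{1}{3} + \frac{6}{1} - \frac{7}{4}\right) = -3 + 9 \left(- \frac{1}{3} + 6 \cdot 1 - \frac{7}{4}\right) = -3 + 9 \left(- \frac{1}{3} + 6 - \frac{7}{4}\right) = -3 + 9 \cdot \frac{47}{12} = -3 + \frac{141}{4} = \frac{129}{4} \approx 32.25$)
$h{\left(D \right)} = 9 D^{2}$
$\frac{y}{h{\left(-75 \right)}} = \frac{129}{4 \cdot 9 \left(-75\right)^{2}} = \frac{129}{4 \cdot 9 \cdot 5625} = \frac{129}{4 \cdot 50625} = \frac{129}{4} \cdot \frac{1}{50625} = \frac{43}{67500}$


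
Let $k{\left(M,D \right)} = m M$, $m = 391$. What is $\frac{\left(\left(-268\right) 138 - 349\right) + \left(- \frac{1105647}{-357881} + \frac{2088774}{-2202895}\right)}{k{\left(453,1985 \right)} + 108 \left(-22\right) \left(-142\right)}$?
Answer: $- \frac{29430688362004664}{405630385211159925} \approx -0.072555$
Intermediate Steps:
$k{\left(M,D \right)} = 391 M$
$\frac{\left(\left(-268\right) 138 - 349\right) + \left(- \frac{1105647}{-357881} + \frac{2088774}{-2202895}\right)}{k{\left(453,1985 \right)} + 108 \left(-22\right) \left(-142\right)} = \frac{\left(\left(-268\right) 138 - 349\right) + \left(- \frac{1105647}{-357881} + \frac{2088774}{-2202895}\right)}{391 \cdot 453 + 108 \left(-22\right) \left(-142\right)} = \frac{\left(-36984 - 349\right) + \left(\left(-1105647\right) \left(- \frac{1}{357881}\right) + 2088774 \left(- \frac{1}{2202895}\right)\right)}{177123 - -337392} = \frac{-37333 + \left(\frac{1105647}{357881} - \frac{2088774}{2202895}\right)}{177123 + 337392} = \frac{-37333 + \frac{1688091720171}{788374265495}}{514515} = \left(- \frac{29430688362004664}{788374265495}\right) \frac{1}{514515} = - \frac{29430688362004664}{405630385211159925}$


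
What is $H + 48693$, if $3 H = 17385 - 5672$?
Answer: $\frac{157792}{3} \approx 52597.0$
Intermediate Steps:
$H = \frac{11713}{3}$ ($H = \frac{17385 - 5672}{3} = \frac{1}{3} \cdot 11713 = \frac{11713}{3} \approx 3904.3$)
$H + 48693 = \frac{11713}{3} + 48693 = \frac{157792}{3}$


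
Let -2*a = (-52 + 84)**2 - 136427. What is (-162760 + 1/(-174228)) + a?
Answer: -16561852339/174228 ≈ -95059.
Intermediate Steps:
a = 135403/2 (a = -((-52 + 84)**2 - 136427)/2 = -(32**2 - 136427)/2 = -(1024 - 136427)/2 = -1/2*(-135403) = 135403/2 ≈ 67702.)
(-162760 + 1/(-174228)) + a = (-162760 + 1/(-174228)) + 135403/2 = (-162760 - 1/174228) + 135403/2 = -28357349281/174228 + 135403/2 = -16561852339/174228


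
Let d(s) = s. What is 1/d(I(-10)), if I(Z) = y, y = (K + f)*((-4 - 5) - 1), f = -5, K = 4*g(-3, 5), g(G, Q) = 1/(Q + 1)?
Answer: 3/130 ≈ 0.023077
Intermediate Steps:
g(G, Q) = 1/(1 + Q)
K = ⅔ (K = 4/(1 + 5) = 4/6 = 4*(⅙) = ⅔ ≈ 0.66667)
y = 130/3 (y = (⅔ - 5)*((-4 - 5) - 1) = -13*(-9 - 1)/3 = -13/3*(-10) = 130/3 ≈ 43.333)
I(Z) = 130/3
1/d(I(-10)) = 1/(130/3) = 3/130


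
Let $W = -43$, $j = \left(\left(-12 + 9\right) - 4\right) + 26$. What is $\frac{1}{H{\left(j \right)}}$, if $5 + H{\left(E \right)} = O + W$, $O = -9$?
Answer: $- \frac{1}{57} \approx -0.017544$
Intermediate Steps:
$j = 19$ ($j = \left(-3 - 4\right) + 26 = -7 + 26 = 19$)
$H{\left(E \right)} = -57$ ($H{\left(E \right)} = -5 - 52 = -57$)
$\frac{1}{H{\left(j \right)}} = \frac{1}{-57} = - \frac{1}{57}$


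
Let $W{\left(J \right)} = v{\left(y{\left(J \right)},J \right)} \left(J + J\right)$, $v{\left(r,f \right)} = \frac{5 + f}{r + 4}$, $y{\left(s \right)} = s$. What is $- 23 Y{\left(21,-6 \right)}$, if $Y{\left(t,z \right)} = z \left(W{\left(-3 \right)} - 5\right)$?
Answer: $-2346$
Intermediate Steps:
$v{\left(r,f \right)} = \frac{5 + f}{4 + r}$
$W{\left(J \right)} = \frac{2 J \left(5 + J\right)}{4 + J}$ ($W{\left(J \right)} = \frac{5 + J}{4 + J} \left(J + J\right) = \frac{5 + J}{4 + J} 2 J = \frac{2 J \left(5 + J\right)}{4 + J}$)
$Y{\left(t,z \right)} = - 17 z$ ($Y{\left(t,z \right)} = z \left(2 \left(-3\right) \frac{1}{4 - 3} \left(5 - 3\right) - 5\right) = z \left(2 \left(-3\right) 1^{-1} \cdot 2 - 5\right) = z \left(2 \left(-3\right) 1 \cdot 2 - 5\right) = z \left(-12 - 5\right) = z \left(-17\right) = - 17 z$)
$- 23 Y{\left(21,-6 \right)} = - 23 \left(\left(-17\right) \left(-6\right)\right) = \left(-23\right) 102 = -2346$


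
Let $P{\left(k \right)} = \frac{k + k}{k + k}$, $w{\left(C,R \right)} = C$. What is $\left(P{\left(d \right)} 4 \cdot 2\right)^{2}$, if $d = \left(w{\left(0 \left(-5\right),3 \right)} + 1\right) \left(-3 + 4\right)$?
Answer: $64$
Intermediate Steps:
$d = 1$ ($d = \left(0 \left(-5\right) + 1\right) \left(-3 + 4\right) = \left(0 + 1\right) 1 = 1 \cdot 1 = 1$)
$P{\left(k \right)} = 1$ ($P{\left(k \right)} = \frac{2 k}{2 k} = 2 k \frac{1}{2 k} = 1$)
$\left(P{\left(d \right)} 4 \cdot 2\right)^{2} = \left(1 \cdot 4 \cdot 2\right)^{2} = \left(4 \cdot 2\right)^{2} = 8^{2} = 64$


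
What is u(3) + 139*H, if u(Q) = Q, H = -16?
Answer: -2221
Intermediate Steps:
u(3) + 139*H = 3 + 139*(-16) = 3 - 2224 = -2221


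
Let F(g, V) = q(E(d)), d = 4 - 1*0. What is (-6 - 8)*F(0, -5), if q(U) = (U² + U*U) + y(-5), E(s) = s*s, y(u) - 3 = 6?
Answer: -7294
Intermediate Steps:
y(u) = 9 (y(u) = 3 + 6 = 9)
d = 4 (d = 4 + 0 = 4)
E(s) = s²
q(U) = 9 + 2*U² (q(U) = (U² + U*U) + 9 = (U² + U²) + 9 = 2*U² + 9 = 9 + 2*U²)
F(g, V) = 521 (F(g, V) = 9 + 2*(4²)² = 9 + 2*16² = 9 + 2*256 = 9 + 512 = 521)
(-6 - 8)*F(0, -5) = (-6 - 8)*521 = -14*521 = -7294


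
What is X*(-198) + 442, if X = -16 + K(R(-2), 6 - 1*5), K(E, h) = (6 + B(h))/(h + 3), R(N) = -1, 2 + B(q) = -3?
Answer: 7121/2 ≈ 3560.5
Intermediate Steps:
B(q) = -5 (B(q) = -2 - 3 = -5)
K(E, h) = 1/(3 + h) (K(E, h) = (6 - 5)/(h + 3) = 1/(3 + h))
X = -63/4 (X = -16 + 1/(3 + (6 - 1*5)) = -16 + 1/(3 + (6 - 5)) = -16 + 1/(3 + 1) = -16 + 1/4 = -16 + ¼ = -63/4 ≈ -15.750)
X*(-198) + 442 = -63/4*(-198) + 442 = 6237/2 + 442 = 7121/2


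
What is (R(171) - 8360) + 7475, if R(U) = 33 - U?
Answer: -1023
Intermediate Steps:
(R(171) - 8360) + 7475 = ((33 - 1*171) - 8360) + 7475 = ((33 - 171) - 8360) + 7475 = (-138 - 8360) + 7475 = -8498 + 7475 = -1023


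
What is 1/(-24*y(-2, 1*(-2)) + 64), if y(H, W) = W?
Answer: 1/112 ≈ 0.0089286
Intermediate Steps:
1/(-24*y(-2, 1*(-2)) + 64) = 1/(-24*(-2) + 64) = 1/(48 + 64) = 1/112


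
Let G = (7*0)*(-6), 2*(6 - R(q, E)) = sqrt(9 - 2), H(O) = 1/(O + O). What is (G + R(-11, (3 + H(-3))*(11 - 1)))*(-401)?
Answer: -2406 + 401*sqrt(7)/2 ≈ -1875.5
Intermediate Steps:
H(O) = 1/(2*O)
R(q, E) = 6 - sqrt(7)/2 (R(q, E) = 6 - sqrt(9 - 2)/2 = 6 - sqrt(7)/2)
G = 0 (G = 0*(-6) = 0)
(G + R(-11, (3 + H(-3))*(11 - 1)))*(-401) = (0 + (6 - sqrt(7)/2))*(-401) = (6 - sqrt(7)/2)*(-401) = -2406 + 401*sqrt(7)/2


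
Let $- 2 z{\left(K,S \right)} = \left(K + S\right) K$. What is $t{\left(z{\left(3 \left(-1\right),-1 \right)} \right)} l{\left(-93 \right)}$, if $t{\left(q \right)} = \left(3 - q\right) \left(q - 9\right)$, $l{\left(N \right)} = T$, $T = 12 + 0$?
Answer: $-1620$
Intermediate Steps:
$T = 12$
$z{\left(K,S \right)} = - \frac{K \left(K + S\right)}{2}$ ($z{\left(K,S \right)} = - \frac{\left(K + S\right) K}{2} = - \frac{K \left(K + S\right)}{2}$)
$l{\left(N \right)} = 12$
$t{\left(q \right)} = \left(-9 + q\right) \left(3 - q\right)$ ($t{\left(q \right)} = \left(3 - q\right) \left(-9 + q\right) = \left(-9 + q\right) \left(3 - q\right)$)
$t{\left(z{\left(3 \left(-1\right),-1 \right)} \right)} l{\left(-93 \right)} = \left(-27 - \left(- \frac{3 \left(-1\right) \left(3 \left(-1\right) - 1\right)}{2}\right)^{2} + 12 \left(- \frac{3 \left(-1\right) \left(3 \left(-1\right) - 1\right)}{2}\right)\right) 12 = \left(-27 - \left(\left(- \frac{1}{2}\right) \left(-3\right) \left(-3 - 1\right)\right)^{2} + 12 \left(\left(- \frac{1}{2}\right) \left(-3\right) \left(-3 - 1\right)\right)\right) 12 = \left(-27 - \left(\left(- \frac{1}{2}\right) \left(-3\right) \left(-4\right)\right)^{2} + 12 \left(\left(- \frac{1}{2}\right) \left(-3\right) \left(-4\right)\right)\right) 12 = \left(-27 - \left(-6\right)^{2} + 12 \left(-6\right)\right) 12 = \left(-27 - 36 - 72\right) 12 = \left(-135\right) 12 = -1620$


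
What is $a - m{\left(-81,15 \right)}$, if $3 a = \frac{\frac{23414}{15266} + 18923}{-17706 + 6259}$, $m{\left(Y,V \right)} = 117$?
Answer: $- \frac{10271019589}{87374951} \approx -117.55$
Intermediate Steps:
$a = - \frac{48150322}{87374951}$ ($a = \frac{\left(\frac{23414}{15266} + 18923\right) \frac{1}{-17706 + 6259}}{3} = \frac{\left(23414 \cdot \frac{1}{15266} + 18923\right) \frac{1}{-11447}}{3} = \frac{\left(\frac{11707}{7633} + 18923\right) \left(- \frac{1}{11447}\right)}{3} = \frac{\frac{144450966}{7633} \left(- \frac{1}{11447}\right)}{3} = \frac{1}{3} \left(- \frac{144450966}{87374951}\right) = - \frac{48150322}{87374951} \approx -0.55108$)
$a - m{\left(-81,15 \right)} = - \frac{48150322}{87374951} - 117 = - \frac{10271019589}{87374951}$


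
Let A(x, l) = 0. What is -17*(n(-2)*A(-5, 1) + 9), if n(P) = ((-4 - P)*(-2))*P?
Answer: -153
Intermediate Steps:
n(P) = P*(8 + 2*P) (n(P) = (8 + 2*P)*P = P*(8 + 2*P))
-17*(n(-2)*A(-5, 1) + 9) = -17*((2*(-2)*(4 - 2))*0 + 9) = -17*((2*(-2)*2)*0 + 9) = -17*(-8*0 + 9) = -17*(0 + 9) = -17*9 = -153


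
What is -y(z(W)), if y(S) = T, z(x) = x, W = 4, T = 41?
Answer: -41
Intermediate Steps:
y(S) = 41
-y(z(W)) = -1*41 = -41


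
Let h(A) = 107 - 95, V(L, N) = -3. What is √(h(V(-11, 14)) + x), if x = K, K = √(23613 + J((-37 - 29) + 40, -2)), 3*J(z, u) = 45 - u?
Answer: √(108 + 69*√402)/3 ≈ 12.873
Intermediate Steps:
h(A) = 12
J(z, u) = 15 - u/3 (J(z, u) = (45 - u)/3 = 15 - u/3)
K = 23*√402/3 (K = √(23613 + (15 - ⅓*(-2))) = √(23613 + (15 + ⅔)) = √(23613 + 47/3) = √(70886/3) = 23*√402/3 ≈ 153.72)
x = 23*√402/3 ≈ 153.72
√(h(V(-11, 14)) + x) = √(12 + 23*√402/3)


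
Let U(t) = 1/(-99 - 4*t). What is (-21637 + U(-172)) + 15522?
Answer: -3601734/589 ≈ -6115.0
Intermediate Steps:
(-21637 + U(-172)) + 15522 = (-21637 - 1/(99 + 4*(-172))) + 15522 = (-21637 - 1/(99 - 688)) + 15522 = (-21637 - 1/(-589)) + 15522 = (-21637 - 1*(-1/589)) + 15522 = (-21637 + 1/589) + 15522 = -12744192/589 + 15522 = -3601734/589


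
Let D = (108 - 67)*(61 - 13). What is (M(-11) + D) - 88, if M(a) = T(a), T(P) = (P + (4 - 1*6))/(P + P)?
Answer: 41373/22 ≈ 1880.6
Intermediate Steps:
D = 1968 (D = 41*48 = 1968)
T(P) = (-2 + P)/(2*P) (T(P) = (P + (4 - 6))/((2*P)) = (P - 2)*(1/(2*P)) = (-2 + P)*(1/(2*P)) = (-2 + P)/(2*P))
M(a) = (-2 + a)/(2*a)
(M(-11) + D) - 88 = ((½)*(-2 - 11)/(-11) + 1968) - 88 = ((½)*(-1/11)*(-13) + 1968) - 88 = (13/22 + 1968) - 88 = 43309/22 - 88 = 41373/22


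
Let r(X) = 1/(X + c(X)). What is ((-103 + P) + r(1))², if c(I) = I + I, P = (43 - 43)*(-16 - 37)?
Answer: 94864/9 ≈ 10540.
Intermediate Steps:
P = 0 (P = 0*(-53) = 0)
c(I) = 2*I
r(X) = 1/(3*X) (r(X) = 1/(X + 2*X) = 1/(3*X))
((-103 + P) + r(1))² = ((-103 + 0) + (⅓)/1)² = (-103 + (⅓)*1)² = (-103 + ⅓)² = (-308/3)² = 94864/9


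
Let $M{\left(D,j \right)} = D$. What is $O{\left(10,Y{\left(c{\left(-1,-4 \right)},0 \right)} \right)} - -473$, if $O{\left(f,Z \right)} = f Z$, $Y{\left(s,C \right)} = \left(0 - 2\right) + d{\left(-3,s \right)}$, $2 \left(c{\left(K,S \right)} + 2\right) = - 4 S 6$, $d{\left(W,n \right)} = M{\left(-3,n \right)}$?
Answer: $423$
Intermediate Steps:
$d{\left(W,n \right)} = -3$
$c{\left(K,S \right)} = -2 - 12 S$ ($c{\left(K,S \right)} = -2 + \frac{- 4 S 6}{2} = -2 + \frac{\left(-24\right) S}{2} = -2 - 12 S$)
$Y{\left(s,C \right)} = -5$ ($Y{\left(s,C \right)} = \left(0 - 2\right) - 3 = -2 - 3 = -5$)
$O{\left(f,Z \right)} = Z f$
$O{\left(10,Y{\left(c{\left(-1,-4 \right)},0 \right)} \right)} - -473 = \left(-5\right) 10 - -473 = -50 + 473 = 423$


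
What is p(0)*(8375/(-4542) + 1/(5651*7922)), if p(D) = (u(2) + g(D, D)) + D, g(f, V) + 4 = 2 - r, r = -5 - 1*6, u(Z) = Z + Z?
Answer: -1218507809051/50833180581 ≈ -23.971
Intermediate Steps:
u(Z) = 2*Z
r = -11 (r = -5 - 6 = -11)
g(f, V) = 9 (g(f, V) = -4 + (2 - 1*(-11)) = -4 + (2 + 11) = -4 + 13 = 9)
p(D) = 13 + D (p(D) = (2*2 + 9) + D = (4 + 9) + D = 13 + D)
p(0)*(8375/(-4542) + 1/(5651*7922)) = (13 + 0)*(8375/(-4542) + 1/(5651*7922)) = 13*(8375*(-1/4542) + (1/5651)*(1/7922)) = 13*(-8375/4542 + 1/44767222) = 13*(-93731369927/50833180581) = -1218507809051/50833180581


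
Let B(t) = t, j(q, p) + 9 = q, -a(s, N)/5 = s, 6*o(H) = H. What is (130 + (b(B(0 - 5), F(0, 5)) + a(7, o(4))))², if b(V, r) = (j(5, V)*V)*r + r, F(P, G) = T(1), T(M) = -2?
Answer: 2809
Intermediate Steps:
o(H) = H/6
a(s, N) = -5*s
F(P, G) = -2
j(q, p) = -9 + q
b(V, r) = r - 4*V*r (b(V, r) = ((-9 + 5)*V)*r + r = (-4*V)*r + r = -4*V*r + r = r - 4*V*r)
(130 + (b(B(0 - 5), F(0, 5)) + a(7, o(4))))² = (130 + (-2*(1 - 4*(0 - 5)) - 5*7))² = (130 + (-2*(1 - 4*(-5)) - 35))² = (130 + (-2*(1 + 20) - 35))² = (130 + (-2*21 - 35))² = (130 + (-42 - 35))² = (130 - 77)² = 53² = 2809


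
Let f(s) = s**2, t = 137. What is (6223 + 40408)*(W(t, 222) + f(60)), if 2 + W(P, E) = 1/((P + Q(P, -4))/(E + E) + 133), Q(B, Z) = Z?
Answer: 9929981638694/59185 ≈ 1.6778e+8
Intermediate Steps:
W(P, E) = -2 + 1/(133 + (-4 + P)/(2*E)) (W(P, E) = -2 + 1/((P - 4)/(E + E) + 133) = -2 + 1/((-4 + P)/((2*E)) + 133) = -2 + 1/((-4 + P)*(1/(2*E)) + 133) = -2 + 1/((-4 + P)/(2*E) + 133) = -2 + 1/(133 + (-4 + P)/(2*E)))
(6223 + 40408)*(W(t, 222) + f(60)) = (6223 + 40408)*(2*(4 - 1*137 - 265*222)/(-4 + 137 + 266*222) + 60**2) = 46631*(2*(4 - 137 - 58830)/(-4 + 137 + 59052) + 3600) = 46631*(2*(-58963)/59185 + 3600) = 46631*(2*(1/59185)*(-58963) + 3600) = 46631*(-117926/59185 + 3600) = 46631*(212948074/59185) = 9929981638694/59185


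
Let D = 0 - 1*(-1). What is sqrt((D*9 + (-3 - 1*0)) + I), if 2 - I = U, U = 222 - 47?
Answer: I*sqrt(167) ≈ 12.923*I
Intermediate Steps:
U = 175
D = 1 (D = 0 + 1 = 1)
I = -173 (I = 2 - 1*175 = 2 - 175 = -173)
sqrt((D*9 + (-3 - 1*0)) + I) = sqrt((1*9 + (-3 - 1*0)) - 173) = sqrt((9 + (-3 + 0)) - 173) = sqrt((9 - 3) - 173) = sqrt(6 - 173) = sqrt(-167) = I*sqrt(167)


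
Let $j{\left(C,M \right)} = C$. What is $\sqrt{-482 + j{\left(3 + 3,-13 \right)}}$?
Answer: $2 i \sqrt{119} \approx 21.817 i$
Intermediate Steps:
$\sqrt{-482 + j{\left(3 + 3,-13 \right)}} = \sqrt{-482 + \left(3 + 3\right)} = \sqrt{-482 + 6} = \sqrt{-476} = 2 i \sqrt{119}$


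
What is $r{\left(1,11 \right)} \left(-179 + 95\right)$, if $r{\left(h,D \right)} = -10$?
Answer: $840$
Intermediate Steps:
$r{\left(1,11 \right)} \left(-179 + 95\right) = - 10 \left(-179 + 95\right) = \left(-10\right) \left(-84\right) = 840$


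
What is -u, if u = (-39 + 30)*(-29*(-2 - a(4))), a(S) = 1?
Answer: 783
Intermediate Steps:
u = -783 (u = (-39 + 30)*(-29*(-2 - 1*1)) = -(-261)*(-2 - 1) = -(-261)*(-3) = -9*87 = -783)
-u = -1*(-783) = 783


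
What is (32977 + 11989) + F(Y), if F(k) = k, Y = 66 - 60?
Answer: 44972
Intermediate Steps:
Y = 6
(32977 + 11989) + F(Y) = (32977 + 11989) + 6 = 44966 + 6 = 44972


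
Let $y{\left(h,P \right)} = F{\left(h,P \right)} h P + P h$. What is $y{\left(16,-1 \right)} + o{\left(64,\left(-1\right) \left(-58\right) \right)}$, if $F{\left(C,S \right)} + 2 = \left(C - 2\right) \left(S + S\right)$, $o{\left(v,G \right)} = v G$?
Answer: $4176$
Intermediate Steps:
$o{\left(v,G \right)} = G v$
$F{\left(C,S \right)} = -2 + 2 S \left(-2 + C\right)$ ($F{\left(C,S \right)} = -2 + \left(C - 2\right) \left(S + S\right) = -2 + \left(-2 + C\right) 2 S = -2 + 2 S \left(-2 + C\right)$)
$y{\left(h,P \right)} = P h + P h \left(-2 - 4 P + 2 P h\right)$ ($y{\left(h,P \right)} = \left(-2 - 4 P + 2 h P\right) h P + P h = \left(-2 - 4 P + 2 P h\right) h P + P h = h \left(-2 - 4 P + 2 P h\right) P + P h = P h \left(-2 - 4 P + 2 P h\right) + P h = P h + P h \left(-2 - 4 P + 2 P h\right)$)
$y{\left(16,-1 \right)} + o{\left(64,\left(-1\right) \left(-58\right) \right)} = \left(-1\right) 16 \left(-1 - -4 + 2 \left(-1\right) 16\right) + \left(-1\right) \left(-58\right) 64 = \left(-1\right) 16 \left(-1 + 4 - 32\right) + 58 \cdot 64 = \left(-1\right) 16 \left(-29\right) + 3712 = 464 + 3712 = 4176$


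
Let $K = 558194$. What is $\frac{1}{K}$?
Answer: $\frac{1}{558194} \approx 1.7915 \cdot 10^{-6}$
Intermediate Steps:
$\frac{1}{K} = \frac{1}{558194}$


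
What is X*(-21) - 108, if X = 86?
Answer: -1914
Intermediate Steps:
X*(-21) - 108 = 86*(-21) - 108 = -1806 - 108 = -1914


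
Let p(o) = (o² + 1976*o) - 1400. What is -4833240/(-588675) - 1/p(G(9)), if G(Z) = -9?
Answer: 6155331493/749697235 ≈ 8.2104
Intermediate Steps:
p(o) = -1400 + o² + 1976*o
-4833240/(-588675) - 1/p(G(9)) = -4833240/(-588675) - 1/(-1400 + (-9)² + 1976*(-9)) = -4833240*(-1/588675) - 1/(-1400 + 81 - 17784) = 322216/39245 - 1/(-19103) = 322216/39245 - 1*(-1/19103) = 322216/39245 + 1/19103 = 6155331493/749697235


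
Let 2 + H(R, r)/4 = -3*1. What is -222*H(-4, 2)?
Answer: 4440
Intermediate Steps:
H(R, r) = -20 (H(R, r) = -8 + 4*(-3*1) = -8 + 4*(-3) = -8 - 12 = -20)
-222*H(-4, 2) = -222*(-20) = 4440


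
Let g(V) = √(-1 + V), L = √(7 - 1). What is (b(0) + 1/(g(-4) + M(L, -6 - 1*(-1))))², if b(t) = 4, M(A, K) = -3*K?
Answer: (-3641*I + 488*√5)/(10*(-22*I + 3*√5)) ≈ 16.526 - 0.079044*I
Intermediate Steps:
L = √6 ≈ 2.4495
(b(0) + 1/(g(-4) + M(L, -6 - 1*(-1))))² = (4 + 1/(√(-1 - 4) - 3*(-6 - 1*(-1))))² = (4 + 1/(√(-5) - 3*(-6 + 1)))² = (4 + 1/(I*√5 - 3*(-5)))² = (4 + 1/(I*√5 + 15))² = (4 + 1/(15 + I*√5))²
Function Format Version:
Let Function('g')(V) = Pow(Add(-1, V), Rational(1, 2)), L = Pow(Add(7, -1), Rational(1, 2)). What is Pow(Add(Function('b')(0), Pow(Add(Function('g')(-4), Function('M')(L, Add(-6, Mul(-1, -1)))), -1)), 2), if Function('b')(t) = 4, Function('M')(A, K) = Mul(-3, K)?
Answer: Mul(Rational(1, 10), Pow(Add(Mul(-22, I), Mul(3, Pow(5, Rational(1, 2)))), -1), Add(Mul(-3641, I), Mul(488, Pow(5, Rational(1, 2))))) ≈ Add(16.526, Mul(-0.079044, I))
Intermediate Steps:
L = Pow(6, Rational(1, 2)) ≈ 2.4495
Pow(Add(Function('b')(0), Pow(Add(Function('g')(-4), Function('M')(L, Add(-6, Mul(-1, -1)))), -1)), 2) = Pow(Add(4, Pow(Add(Pow(Add(-1, -4), Rational(1, 2)), Mul(-3, Add(-6, Mul(-1, -1)))), -1)), 2) = Pow(Add(4, Pow(Add(Pow(-5, Rational(1, 2)), Mul(-3, Add(-6, 1))), -1)), 2) = Pow(Add(4, Pow(Add(Mul(I, Pow(5, Rational(1, 2))), Mul(-3, -5)), -1)), 2) = Pow(Add(4, Pow(Add(Mul(I, Pow(5, Rational(1, 2))), 15), -1)), 2) = Pow(Add(4, Pow(Add(15, Mul(I, Pow(5, Rational(1, 2)))), -1)), 2)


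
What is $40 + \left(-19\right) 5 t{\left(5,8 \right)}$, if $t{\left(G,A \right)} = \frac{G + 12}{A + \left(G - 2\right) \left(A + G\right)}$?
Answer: $\frac{265}{47} \approx 5.6383$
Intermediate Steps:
$t{\left(G,A \right)} = \frac{12 + G}{A + \left(-2 + G\right) \left(A + G\right)}$
$40 + \left(-19\right) 5 t{\left(5,8 \right)} = 40 + \left(-19\right) 5 \frac{12 + 5}{5^{2} - 8 - 10 + 8 \cdot 5} = 40 - 95 \frac{1}{25 - 8 - 10 + 40} \cdot 17 = 40 - 95 \cdot \frac{1}{47} \cdot 17 = 40 - \frac{1615}{47} = \frac{265}{47}$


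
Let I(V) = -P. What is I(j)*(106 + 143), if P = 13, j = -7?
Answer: -3237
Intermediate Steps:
I(V) = -13 (I(V) = -1*13 = -13)
I(j)*(106 + 143) = -13*(106 + 143) = -13*249 = -3237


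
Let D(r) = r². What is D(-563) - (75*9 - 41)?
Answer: 316335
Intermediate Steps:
D(-563) - (75*9 - 41) = (-563)² - (75*9 - 41) = 316969 - (675 - 41) = 316969 - 1*634 = 316969 - 634 = 316335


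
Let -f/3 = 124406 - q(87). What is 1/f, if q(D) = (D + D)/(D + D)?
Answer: -1/373215 ≈ -2.6794e-6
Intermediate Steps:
q(D) = 1 (q(D) = (2*D)/((2*D)) = (2*D)*(1/(2*D)) = 1)
f = -373215 (f = -3*(124406 - 1*1) = -3*(124406 - 1) = -3*124405 = -373215)
1/f = 1/(-373215) = -1/373215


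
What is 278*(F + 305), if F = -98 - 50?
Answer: 43646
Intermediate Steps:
F = -148
278*(F + 305) = 278*(-148 + 305) = 278*157 = 43646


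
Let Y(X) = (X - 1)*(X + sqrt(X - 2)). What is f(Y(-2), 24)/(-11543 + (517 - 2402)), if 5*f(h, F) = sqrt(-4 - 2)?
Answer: -I*sqrt(6)/67140 ≈ -3.6483e-5*I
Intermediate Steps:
Y(X) = (-1 + X)*(X + sqrt(-2 + X))
f(h, F) = I*sqrt(6)/5 (f(h, F) = sqrt(-4 - 2)/5 = sqrt(-6)/5 = (I*sqrt(6))/5 = I*sqrt(6)/5)
f(Y(-2), 24)/(-11543 + (517 - 2402)) = (I*sqrt(6)/5)/(-11543 + (517 - 2402)) = (I*sqrt(6)/5)/(-11543 - 1885) = (I*sqrt(6)/5)/(-13428) = (I*sqrt(6)/5)*(-1/13428) = -I*sqrt(6)/67140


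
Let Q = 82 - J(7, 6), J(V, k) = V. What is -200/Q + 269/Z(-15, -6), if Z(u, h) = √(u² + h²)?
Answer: -8/3 + 269*√29/87 ≈ 13.984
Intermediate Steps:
Z(u, h) = √(h² + u²)
Q = 75 (Q = 82 - 1*7 = 82 - 7 = 75)
-200/Q + 269/Z(-15, -6) = -200/75 + 269/(√((-6)² + (-15)²)) = -200*1/75 + 269/(√(36 + 225)) = -8/3 + 269/(√261) = -8/3 + 269/((3*√29)) = -8/3 + 269*(√29/87) = -8/3 + 269*√29/87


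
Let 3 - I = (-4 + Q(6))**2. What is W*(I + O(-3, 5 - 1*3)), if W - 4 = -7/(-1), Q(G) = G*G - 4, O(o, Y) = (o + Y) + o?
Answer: -8635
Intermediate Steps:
O(o, Y) = Y + 2*o (O(o, Y) = (Y + o) + o = Y + 2*o)
Q(G) = -4 + G**2 (Q(G) = G**2 - 4 = -4 + G**2)
I = -781 (I = 3 - (-4 + (-4 + 6**2))**2 = 3 - (-4 + (-4 + 36))**2 = 3 - (-4 + 32)**2 = 3 - 1*28**2 = 3 - 1*784 = 3 - 784 = -781)
W = 11 (W = 4 - 7/(-1) = 4 - 7*(-1) = 4 + 7 = 11)
W*(I + O(-3, 5 - 1*3)) = 11*(-781 + ((5 - 1*3) + 2*(-3))) = 11*(-781 + ((5 - 3) - 6)) = 11*(-781 + (2 - 6)) = 11*(-781 - 4) = 11*(-785) = -8635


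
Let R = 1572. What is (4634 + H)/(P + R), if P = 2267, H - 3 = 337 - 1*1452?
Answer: 3522/3839 ≈ 0.91743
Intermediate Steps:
H = -1112 (H = 3 + (337 - 1*1452) = 3 + (337 - 1452) = 3 - 1115 = -1112)
(4634 + H)/(P + R) = (4634 - 1112)/(2267 + 1572) = 3522/3839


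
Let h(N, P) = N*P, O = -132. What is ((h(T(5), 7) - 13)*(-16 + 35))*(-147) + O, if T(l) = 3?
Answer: -22476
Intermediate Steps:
((h(T(5), 7) - 13)*(-16 + 35))*(-147) + O = ((3*7 - 13)*(-16 + 35))*(-147) - 132 = ((21 - 13)*19)*(-147) - 132 = (8*19)*(-147) - 132 = 152*(-147) - 132 = -22344 - 132 = -22476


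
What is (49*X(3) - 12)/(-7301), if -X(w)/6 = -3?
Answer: -870/7301 ≈ -0.11916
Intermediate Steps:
X(w) = 18 (X(w) = -6*(-3) = 18)
(49*X(3) - 12)/(-7301) = (49*18 - 12)/(-7301) = (882 - 12)*(-1/7301) = 870*(-1/7301) = -870/7301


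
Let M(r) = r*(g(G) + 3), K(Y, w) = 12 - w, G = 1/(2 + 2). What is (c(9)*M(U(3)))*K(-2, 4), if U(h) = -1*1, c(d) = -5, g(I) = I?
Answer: 130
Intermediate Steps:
G = ¼ (G = 1/4 = ¼ ≈ 0.25000)
U(h) = -1
M(r) = 13*r/4 (M(r) = r*(¼ + 3) = r*(13/4) = 13*r/4)
(c(9)*M(U(3)))*K(-2, 4) = (-65*(-1)/4)*(12 - 1*4) = (-5*(-13/4))*(12 - 4) = (65/4)*8 = 130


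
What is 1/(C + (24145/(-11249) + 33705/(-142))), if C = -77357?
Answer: -1597358/123949398941 ≈ -1.2887e-5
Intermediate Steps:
1/(C + (24145/(-11249) + 33705/(-142))) = 1/(-77357 + (24145/(-11249) + 33705/(-142))) = 1/(-77357 + (24145*(-1/11249) + 33705*(-1/142))) = 1/(-77357 + (-24145/11249 - 33705/142)) = 1/(-77357 - 382576135/1597358) = 1/(-123949398941/1597358) = -1597358/123949398941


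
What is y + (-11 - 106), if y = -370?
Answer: -487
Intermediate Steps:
y + (-11 - 106) = -370 + (-11 - 106) = -370 - 117 = -487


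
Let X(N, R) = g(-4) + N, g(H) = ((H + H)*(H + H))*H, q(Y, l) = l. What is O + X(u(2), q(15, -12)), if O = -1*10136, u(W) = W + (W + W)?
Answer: -10386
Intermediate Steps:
u(W) = 3*W (u(W) = W + 2*W = 3*W)
g(H) = 4*H³ (g(H) = ((2*H)*(2*H))*H = (4*H²)*H = 4*H³)
X(N, R) = -256 + N (X(N, R) = 4*(-4)³ + N = 4*(-64) + N = -256 + N)
O = -10136
O + X(u(2), q(15, -12)) = -10136 + (-256 + 3*2) = -10136 + (-256 + 6) = -10136 - 250 = -10386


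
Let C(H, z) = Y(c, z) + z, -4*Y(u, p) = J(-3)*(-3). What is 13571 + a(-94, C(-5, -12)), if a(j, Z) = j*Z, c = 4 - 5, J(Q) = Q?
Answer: 29821/2 ≈ 14911.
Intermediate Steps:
c = -1
Y(u, p) = -9/4 (Y(u, p) = -(-3)*(-3)/4 = -1/4*9 = -9/4)
C(H, z) = -9/4 + z
a(j, Z) = Z*j
13571 + a(-94, C(-5, -12)) = 13571 + (-9/4 - 12)*(-94) = 13571 - 57/4*(-94) = 13571 + 2679/2 = 29821/2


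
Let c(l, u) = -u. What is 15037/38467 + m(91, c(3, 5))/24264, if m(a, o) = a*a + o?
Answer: 15527515/21212802 ≈ 0.73199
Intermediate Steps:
m(a, o) = o + a**2 (m(a, o) = a**2 + o = o + a**2)
15037/38467 + m(91, c(3, 5))/24264 = 15037/38467 + (-1*5 + 91**2)/24264 = 15037*(1/38467) + (-5 + 8281)*(1/24264) = 1367/3497 + 8276*(1/24264) = 1367/3497 + 2069/6066 = 15527515/21212802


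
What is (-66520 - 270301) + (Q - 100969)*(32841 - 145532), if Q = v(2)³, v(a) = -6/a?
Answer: 11381003415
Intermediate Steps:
Q = -27 (Q = (-6/2)³ = (-6*½)³ = (-3)³ = -27)
(-66520 - 270301) + (Q - 100969)*(32841 - 145532) = (-66520 - 270301) + (-27 - 100969)*(32841 - 145532) = -336821 - 100996*(-112691) = -336821 + 11381340236 = 11381003415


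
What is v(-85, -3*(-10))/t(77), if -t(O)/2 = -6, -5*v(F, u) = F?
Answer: 17/12 ≈ 1.4167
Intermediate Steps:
v(F, u) = -F/5
t(O) = 12 (t(O) = -2*(-6) = 12)
v(-85, -3*(-10))/t(77) = -⅕*(-85)/12 = 17*(1/12) = 17/12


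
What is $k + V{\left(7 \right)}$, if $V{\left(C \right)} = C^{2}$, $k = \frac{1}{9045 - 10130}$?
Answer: $\frac{53164}{1085} \approx 48.999$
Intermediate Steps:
$k = - \frac{1}{1085}$ ($k = \frac{1}{-1085} = - \frac{1}{1085} \approx -0.00092166$)
$k + V{\left(7 \right)} = - \frac{1}{1085} + 7^{2} = - \frac{1}{1085} + 49 = \frac{53164}{1085}$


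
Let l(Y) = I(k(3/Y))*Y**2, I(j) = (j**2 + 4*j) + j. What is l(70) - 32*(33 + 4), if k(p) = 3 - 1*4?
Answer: -20784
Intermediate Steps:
k(p) = -1 (k(p) = 3 - 4 = -1)
I(j) = j**2 + 5*j
l(Y) = -4*Y**2 (l(Y) = (-(5 - 1))*Y**2 = (-1*4)*Y**2 = -4*Y**2)
l(70) - 32*(33 + 4) = -4*70**2 - 32*(33 + 4) = -4*4900 - 32*37 = -19600 - 1*1184 = -19600 - 1184 = -20784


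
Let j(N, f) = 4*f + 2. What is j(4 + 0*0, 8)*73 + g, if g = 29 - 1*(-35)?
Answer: 2546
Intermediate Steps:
g = 64 (g = 29 + 35 = 64)
j(N, f) = 2 + 4*f
j(4 + 0*0, 8)*73 + g = (2 + 4*8)*73 + 64 = (2 + 32)*73 + 64 = 34*73 + 64 = 2482 + 64 = 2546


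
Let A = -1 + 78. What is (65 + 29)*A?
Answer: 7238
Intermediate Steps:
A = 77
(65 + 29)*A = (65 + 29)*77 = 94*77 = 7238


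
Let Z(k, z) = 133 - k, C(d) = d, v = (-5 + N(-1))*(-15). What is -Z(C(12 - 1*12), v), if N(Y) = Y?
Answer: -133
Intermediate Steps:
v = 90 (v = (-5 - 1)*(-15) = -6*(-15) = 90)
-Z(C(12 - 1*12), v) = -(133 - (12 - 1*12)) = -(133 - (12 - 12)) = -(133 - 1*0) = -(133 + 0) = -1*133 = -133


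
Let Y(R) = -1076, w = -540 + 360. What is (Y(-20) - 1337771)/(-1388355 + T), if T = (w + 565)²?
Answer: 1338847/1240130 ≈ 1.0796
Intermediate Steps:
w = -180
T = 148225 (T = (-180 + 565)² = 385² = 148225)
(Y(-20) - 1337771)/(-1388355 + T) = (-1076 - 1337771)/(-1388355 + 148225) = -1338847/(-1240130) = -1338847*(-1/1240130) = 1338847/1240130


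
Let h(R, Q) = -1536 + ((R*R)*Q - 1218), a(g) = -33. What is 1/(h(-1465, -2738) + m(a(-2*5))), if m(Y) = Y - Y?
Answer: -1/5876366804 ≈ -1.7017e-10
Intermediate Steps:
m(Y) = 0
h(R, Q) = -2754 + Q*R**2 (h(R, Q) = -1536 + (R**2*Q - 1218) = -1536 + (Q*R**2 - 1218) = -1536 + (-1218 + Q*R**2) = -2754 + Q*R**2)
1/(h(-1465, -2738) + m(a(-2*5))) = 1/((-2754 - 2738*(-1465)**2) + 0) = 1/((-2754 - 2738*2146225) + 0) = 1/((-2754 - 5876364050) + 0) = 1/(-5876366804 + 0) = 1/(-5876366804) = -1/5876366804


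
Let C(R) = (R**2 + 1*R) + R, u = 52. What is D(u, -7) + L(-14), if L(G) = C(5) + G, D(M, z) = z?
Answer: 14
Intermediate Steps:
C(R) = R**2 + 2*R (C(R) = (R**2 + R) + R = (R + R**2) + R = R**2 + 2*R)
L(G) = 35 + G (L(G) = 5*(2 + 5) + G = 5*7 + G = 35 + G)
D(u, -7) + L(-14) = -7 + (35 - 14) = -7 + 21 = 14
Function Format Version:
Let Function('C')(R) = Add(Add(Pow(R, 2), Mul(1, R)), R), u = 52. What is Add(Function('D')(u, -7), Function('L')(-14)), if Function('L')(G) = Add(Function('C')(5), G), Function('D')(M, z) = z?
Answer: 14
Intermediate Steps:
Function('C')(R) = Add(Pow(R, 2), Mul(2, R)) (Function('C')(R) = Add(Add(Pow(R, 2), R), R) = Add(Add(R, Pow(R, 2)), R) = Add(Pow(R, 2), Mul(2, R)))
Function('L')(G) = Add(35, G) (Function('L')(G) = Add(Mul(5, Add(2, 5)), G) = Add(Mul(5, 7), G) = Add(35, G))
Add(Function('D')(u, -7), Function('L')(-14)) = Add(-7, Add(35, -14)) = Add(-7, 21) = 14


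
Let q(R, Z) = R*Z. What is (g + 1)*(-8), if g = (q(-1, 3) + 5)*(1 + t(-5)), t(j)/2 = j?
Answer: 136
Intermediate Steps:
t(j) = 2*j
g = -18 (g = (-1*3 + 5)*(1 + 2*(-5)) = (-3 + 5)*(1 - 10) = 2*(-9) = -18)
(g + 1)*(-8) = (-18 + 1)*(-8) = -17*(-8) = 136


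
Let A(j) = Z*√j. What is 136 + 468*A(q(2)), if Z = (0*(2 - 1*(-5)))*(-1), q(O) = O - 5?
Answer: 136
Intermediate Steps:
q(O) = -5 + O
Z = 0 (Z = (0*(2 + 5))*(-1) = (0*7)*(-1) = 0*(-1) = 0)
A(j) = 0 (A(j) = 0*√j = 0)
136 + 468*A(q(2)) = 136 + 468*0 = 136 + 0 = 136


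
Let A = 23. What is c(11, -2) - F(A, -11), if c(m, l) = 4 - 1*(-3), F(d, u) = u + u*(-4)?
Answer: -26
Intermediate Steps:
F(d, u) = -3*u (F(d, u) = u - 4*u = -3*u)
c(m, l) = 7 (c(m, l) = 4 + 3 = 7)
c(11, -2) - F(A, -11) = 7 - (-3)*(-11) = 7 - 1*33 = 7 - 33 = -26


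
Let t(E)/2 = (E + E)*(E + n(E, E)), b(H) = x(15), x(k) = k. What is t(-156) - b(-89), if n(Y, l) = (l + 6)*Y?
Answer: -14504271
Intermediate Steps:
n(Y, l) = Y*(6 + l) (n(Y, l) = (6 + l)*Y = Y*(6 + l))
b(H) = 15
t(E) = 4*E*(E + E*(6 + E)) (t(E) = 2*((E + E)*(E + E*(6 + E))) = 2*((2*E)*(E + E*(6 + E))) = 2*(2*E*(E + E*(6 + E))) = 4*E*(E + E*(6 + E)))
t(-156) - b(-89) = 4*(-156)²*(7 - 156) - 1*15 = 4*24336*(-149) - 15 = -14504256 - 15 = -14504271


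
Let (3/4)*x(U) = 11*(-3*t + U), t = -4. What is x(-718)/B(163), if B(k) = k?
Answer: -31064/489 ≈ -63.526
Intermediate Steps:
x(U) = 176 + 44*U/3 (x(U) = 4*(11*(-3*(-4) + U))/3 = 4*(11*(12 + U))/3 = 4*(132 + 11*U)/3 = 176 + 44*U/3)
x(-718)/B(163) = (176 + (44/3)*(-718))/163 = (176 - 31592/3)*(1/163) = -31064/3*1/163 = -31064/489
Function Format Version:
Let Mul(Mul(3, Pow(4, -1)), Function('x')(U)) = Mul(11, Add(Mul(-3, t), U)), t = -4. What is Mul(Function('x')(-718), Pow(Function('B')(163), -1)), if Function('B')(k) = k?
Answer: Rational(-31064, 489) ≈ -63.526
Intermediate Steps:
Function('x')(U) = Add(176, Mul(Rational(44, 3), U)) (Function('x')(U) = Mul(Rational(4, 3), Mul(11, Add(Mul(-3, -4), U))) = Mul(Rational(4, 3), Mul(11, Add(12, U))) = Mul(Rational(4, 3), Add(132, Mul(11, U))) = Add(176, Mul(Rational(44, 3), U)))
Mul(Function('x')(-718), Pow(Function('B')(163), -1)) = Mul(Add(176, Mul(Rational(44, 3), -718)), Pow(163, -1)) = Mul(Add(176, Rational(-31592, 3)), Rational(1, 163)) = Mul(Rational(-31064, 3), Rational(1, 163)) = Rational(-31064, 489)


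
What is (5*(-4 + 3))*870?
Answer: -4350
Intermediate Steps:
(5*(-4 + 3))*870 = (5*(-1))*870 = -5*870 = -4350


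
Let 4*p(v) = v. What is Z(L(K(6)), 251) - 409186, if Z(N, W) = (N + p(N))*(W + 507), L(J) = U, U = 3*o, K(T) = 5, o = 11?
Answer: -755837/2 ≈ -3.7792e+5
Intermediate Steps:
p(v) = v/4
U = 33 (U = 3*11 = 33)
L(J) = 33
Z(N, W) = 5*N*(507 + W)/4 (Z(N, W) = (N + N/4)*(W + 507) = (5*N/4)*(507 + W) = 5*N*(507 + W)/4)
Z(L(K(6)), 251) - 409186 = (5/4)*33*(507 + 251) - 409186 = (5/4)*33*758 - 409186 = 62535/2 - 409186 = -755837/2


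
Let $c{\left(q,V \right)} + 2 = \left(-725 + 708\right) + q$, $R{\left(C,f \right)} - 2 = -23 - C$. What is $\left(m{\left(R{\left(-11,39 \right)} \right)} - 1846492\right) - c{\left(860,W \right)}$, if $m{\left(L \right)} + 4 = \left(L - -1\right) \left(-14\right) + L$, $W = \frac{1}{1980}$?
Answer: $-1847221$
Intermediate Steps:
$W = \frac{1}{1980} \approx 0.00050505$
$R{\left(C,f \right)} = -21 - C$ ($R{\left(C,f \right)} = 2 - \left(23 + C\right) = -21 - C$)
$m{\left(L \right)} = -18 - 13 L$ ($m{\left(L \right)} = -4 + \left(\left(L - -1\right) \left(-14\right) + L\right) = -4 + \left(\left(L + 1\right) \left(-14\right) + L\right) = -4 + \left(\left(1 + L\right) \left(-14\right) + L\right) = -4 - \left(14 + 13 L\right) = -18 - 13 L$)
$c{\left(q,V \right)} = -19 + q$ ($c{\left(q,V \right)} = -2 + \left(\left(-725 + 708\right) + q\right) = -2 + \left(-17 + q\right) = -19 + q$)
$\left(m{\left(R{\left(-11,39 \right)} \right)} - 1846492\right) - c{\left(860,W \right)} = \left(\left(-18 - 13 \left(-21 - -11\right)\right) - 1846492\right) - \left(-19 + 860\right) = \left(\left(-18 - 13 \left(-21 + 11\right)\right) - 1846492\right) - 841 = \left(\left(-18 - -130\right) - 1846492\right) - 841 = \left(\left(-18 + 130\right) - 1846492\right) - 841 = \left(112 - 1846492\right) - 841 = -1846380 - 841 = -1847221$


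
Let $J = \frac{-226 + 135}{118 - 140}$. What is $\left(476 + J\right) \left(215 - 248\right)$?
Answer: $- \frac{31689}{2} \approx -15845.0$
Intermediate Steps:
$J = \frac{91}{22}$ ($J = - \frac{91}{-22} = \left(-91\right) \left(- \frac{1}{22}\right) = \frac{91}{22} \approx 4.1364$)
$\left(476 + J\right) \left(215 - 248\right) = \left(476 + \frac{91}{22}\right) \left(215 - 248\right) = \frac{10563}{22} \left(-33\right) = - \frac{31689}{2}$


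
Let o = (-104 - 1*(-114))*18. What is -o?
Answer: -180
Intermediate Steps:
o = 180 (o = (-104 + 114)*18 = 10*18 = 180)
-o = -1*180 = -180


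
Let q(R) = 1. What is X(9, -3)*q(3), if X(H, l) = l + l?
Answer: -6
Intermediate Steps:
X(H, l) = 2*l
X(9, -3)*q(3) = (2*(-3))*1 = -6*1 = -6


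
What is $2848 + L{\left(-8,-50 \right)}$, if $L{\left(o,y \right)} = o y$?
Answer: $3248$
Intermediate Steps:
$2848 + L{\left(-8,-50 \right)} = 2848 - -400 = 2848 + 400 = 3248$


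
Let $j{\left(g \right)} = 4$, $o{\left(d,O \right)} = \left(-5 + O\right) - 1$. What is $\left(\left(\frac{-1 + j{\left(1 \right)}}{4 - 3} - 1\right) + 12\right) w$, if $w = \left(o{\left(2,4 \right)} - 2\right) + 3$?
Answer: $-14$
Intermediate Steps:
$o{\left(d,O \right)} = -6 + O$
$w = -1$ ($w = \left(\left(-6 + 4\right) - 2\right) + 3 = \left(-2 - 2\right) + 3 = -4 + 3 = -1$)
$\left(\left(\frac{-1 + j{\left(1 \right)}}{4 - 3} - 1\right) + 12\right) w = \left(\left(\frac{-1 + 4}{4 - 3} - 1\right) + 12\right) \left(-1\right) = \left(\left(\frac{3}{1} - 1\right) + 12\right) \left(-1\right) = \left(\left(3 \cdot 1 - 1\right) + 12\right) \left(-1\right) = \left(\left(3 - 1\right) + 12\right) \left(-1\right) = \left(2 + 12\right) \left(-1\right) = 14 \left(-1\right) = -14$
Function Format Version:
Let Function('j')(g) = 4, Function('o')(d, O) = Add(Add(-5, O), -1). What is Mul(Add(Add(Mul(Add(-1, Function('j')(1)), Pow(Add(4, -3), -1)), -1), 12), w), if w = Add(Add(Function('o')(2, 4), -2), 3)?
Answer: -14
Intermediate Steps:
Function('o')(d, O) = Add(-6, O)
w = -1 (w = Add(Add(Add(-6, 4), -2), 3) = Add(Add(-2, -2), 3) = Add(-4, 3) = -1)
Mul(Add(Add(Mul(Add(-1, Function('j')(1)), Pow(Add(4, -3), -1)), -1), 12), w) = Mul(Add(Add(Mul(Add(-1, 4), Pow(Add(4, -3), -1)), -1), 12), -1) = Mul(Add(Add(Mul(3, Pow(1, -1)), -1), 12), -1) = Mul(Add(Add(Mul(3, 1), -1), 12), -1) = Mul(Add(Add(3, -1), 12), -1) = Mul(Add(2, 12), -1) = Mul(14, -1) = -14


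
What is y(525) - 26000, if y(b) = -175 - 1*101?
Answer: -26276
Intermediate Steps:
y(b) = -276 (y(b) = -175 - 101 = -276)
y(525) - 26000 = -276 - 26000 = -26276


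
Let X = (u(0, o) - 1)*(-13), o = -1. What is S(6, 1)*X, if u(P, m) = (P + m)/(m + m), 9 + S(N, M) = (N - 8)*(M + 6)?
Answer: -299/2 ≈ -149.50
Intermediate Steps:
S(N, M) = -9 + (-8 + N)*(6 + M) (S(N, M) = -9 + (N - 8)*(M + 6) = -9 + (-8 + N)*(6 + M))
u(P, m) = (P + m)/(2*m) (u(P, m) = (P + m)/((2*m)) = (P + m)*(1/(2*m)) = (P + m)/(2*m))
X = 13/2 (X = ((½)*(0 - 1)/(-1) - 1)*(-13) = ((½)*(-1)*(-1) - 1)*(-13) = (½ - 1)*(-13) = -½*(-13) = 13/2 ≈ 6.5000)
S(6, 1)*X = (-57 - 8*1 + 6*6 + 1*6)*(13/2) = (-57 - 8 + 36 + 6)*(13/2) = -23*13/2 = -299/2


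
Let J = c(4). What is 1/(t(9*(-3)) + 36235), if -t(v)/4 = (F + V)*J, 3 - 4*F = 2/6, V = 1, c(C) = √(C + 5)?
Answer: 1/36215 ≈ 2.7613e-5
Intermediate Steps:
c(C) = √(5 + C)
F = ⅔ (F = ¾ - 1/(2*6) = ¾ - ¼*⅓ = ¾ - 1/12 = ⅔ ≈ 0.66667)
J = 3 (J = √(5 + 4) = √9 = 3)
t(v) = -20 (t(v) = -4*(⅔ + 1)*3 = -20*3/3 = -4*5 = -20)
1/(t(9*(-3)) + 36235) = 1/(-20 + 36235) = 1/36215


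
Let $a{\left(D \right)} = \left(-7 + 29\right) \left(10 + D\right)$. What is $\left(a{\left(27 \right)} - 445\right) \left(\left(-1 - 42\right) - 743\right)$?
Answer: $-290034$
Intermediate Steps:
$a{\left(D \right)} = 220 + 22 D$ ($a{\left(D \right)} = 22 \left(10 + D\right) = 220 + 22 D$)
$\left(a{\left(27 \right)} - 445\right) \left(\left(-1 - 42\right) - 743\right) = \left(\left(220 + 22 \cdot 27\right) - 445\right) \left(\left(-1 - 42\right) - 743\right) = \left(\left(220 + 594\right) - 445\right) \left(\left(-1 - 42\right) - 743\right) = \left(814 - 445\right) \left(-43 - 743\right) = 369 \left(-786\right) = -290034$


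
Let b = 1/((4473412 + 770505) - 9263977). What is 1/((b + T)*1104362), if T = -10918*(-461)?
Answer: 2010030/11172696699626498099 ≈ 1.7991e-13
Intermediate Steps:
T = 5033198
b = -1/4020060 (b = 1/(5243917 - 9263977) = 1/(-4020060) = -1/4020060 ≈ -2.4875e-7)
1/((b + T)*1104362) = 1/((-1/4020060 + 5033198)*1104362) = (1/1104362)/(20233757951879/4020060) = (4020060/20233757951879)*(1/1104362) = 2010030/11172696699626498099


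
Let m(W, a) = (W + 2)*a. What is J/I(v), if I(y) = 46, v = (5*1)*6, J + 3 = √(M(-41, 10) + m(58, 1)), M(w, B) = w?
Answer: -3/46 + √19/46 ≈ 0.029541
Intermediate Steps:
m(W, a) = a*(2 + W) (m(W, a) = (2 + W)*a = a*(2 + W))
J = -3 + √19 (J = -3 + √(-41 + 1*(2 + 58)) = -3 + √(-41 + 1*60) = -3 + √(-41 + 60) = -3 + √19 ≈ 1.3589)
v = 30 (v = 5*6 = 30)
J/I(v) = (-3 + √19)/46 = (-3 + √19)*(1/46) = -3/46 + √19/46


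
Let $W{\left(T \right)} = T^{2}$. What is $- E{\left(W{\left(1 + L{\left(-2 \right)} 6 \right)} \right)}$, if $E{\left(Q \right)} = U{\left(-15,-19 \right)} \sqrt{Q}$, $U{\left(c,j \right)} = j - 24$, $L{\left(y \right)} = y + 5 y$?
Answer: $3053$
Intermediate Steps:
$L{\left(y \right)} = 6 y$
$U{\left(c,j \right)} = -24 + j$
$E{\left(Q \right)} = - 43 \sqrt{Q}$ ($E{\left(Q \right)} = \left(-24 - 19\right) \sqrt{Q} = - 43 \sqrt{Q}$)
$- E{\left(W{\left(1 + L{\left(-2 \right)} 6 \right)} \right)} = - \left(-43\right) \sqrt{\left(1 + 6 \left(-2\right) 6\right)^{2}} = - \left(-43\right) \sqrt{\left(1 - 72\right)^{2}} = - \left(-43\right) \sqrt{\left(-71\right)^{2}} = - \left(-43\right) \sqrt{5041} = - \left(-43\right) 71 = \left(-1\right) \left(-3053\right) = 3053$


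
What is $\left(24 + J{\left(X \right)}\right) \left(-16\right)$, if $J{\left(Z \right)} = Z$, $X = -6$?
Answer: $-288$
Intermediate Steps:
$\left(24 + J{\left(X \right)}\right) \left(-16\right) = \left(24 - 6\right) \left(-16\right) = 18 \left(-16\right) = -288$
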